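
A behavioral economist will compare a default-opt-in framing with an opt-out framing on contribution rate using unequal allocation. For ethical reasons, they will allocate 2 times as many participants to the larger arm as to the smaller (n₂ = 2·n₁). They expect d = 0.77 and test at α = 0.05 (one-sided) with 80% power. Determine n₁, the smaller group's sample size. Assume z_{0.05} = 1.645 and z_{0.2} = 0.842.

With allocation ratio k = n₂/n₁ = 2, Var(x̄₁−x̄₂) = σ²(1/n₁ + 1/(k·n₁)) = σ²·(k+1)/(k·n₁).
So n₁ = (1 + 1/k)·((z_{α} + z_β)/d)² = 1.500 × (2.487/0.77)².
n₁ = 1.500 × 10.43 = 15.6.
Round up: n₁ = 16, giving n₂ = 2 × 16 = 32.

n₁ = 16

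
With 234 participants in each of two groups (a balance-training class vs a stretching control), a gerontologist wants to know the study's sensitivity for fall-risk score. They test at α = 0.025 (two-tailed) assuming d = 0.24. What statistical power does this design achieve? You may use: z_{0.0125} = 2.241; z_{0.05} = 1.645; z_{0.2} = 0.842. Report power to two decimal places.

For two equal groups, power = Φ(d·√(n/2) − z_{α/2}).
d·√(n/2) = 0.24 × √(234/2) = 0.24 × 10.817 = 2.596.
z_β = 2.596 − 2.241 = 0.355.
Power = Φ(0.355) = 0.639.

power ≈ 0.64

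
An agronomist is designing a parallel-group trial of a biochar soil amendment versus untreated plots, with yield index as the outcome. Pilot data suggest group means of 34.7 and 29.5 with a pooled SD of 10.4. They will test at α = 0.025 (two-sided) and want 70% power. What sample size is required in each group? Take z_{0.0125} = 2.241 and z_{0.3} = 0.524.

Cohen's d = |M₁ − M₂| / SD_pooled = |34.7 − 29.5| / 10.4 = 5.2 / 10.4 = 0.500.
For two independent groups with equal n: n = 2·((z_{α/2} + z_β) / d)².
z_{α/2} + z_β = 2.241 + 0.524 = 2.765.
n = 2 × (2.765 / 0.500)² = 2 × 5.530² = 2 × 30.58 = 61.2.
Round up to the next whole participant.

n = 62 per group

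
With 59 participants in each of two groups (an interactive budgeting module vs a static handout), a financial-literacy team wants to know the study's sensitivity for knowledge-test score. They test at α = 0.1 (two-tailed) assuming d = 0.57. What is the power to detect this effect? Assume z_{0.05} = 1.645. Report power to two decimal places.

power ≈ 0.93

For two equal groups, power = Φ(d·√(n/2) − z_{α/2}).
d·√(n/2) = 0.57 × √(59/2) = 0.57 × 5.431 = 3.096.
z_β = 3.096 − 1.645 = 1.451.
Power = Φ(1.451) = 0.927.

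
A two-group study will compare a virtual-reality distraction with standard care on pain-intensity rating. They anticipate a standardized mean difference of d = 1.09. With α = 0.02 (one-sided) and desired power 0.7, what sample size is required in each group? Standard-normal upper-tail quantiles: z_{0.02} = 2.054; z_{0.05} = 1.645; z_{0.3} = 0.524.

n = 12 per group

For two independent groups with equal n: n = 2·((z_{α} + z_β) / d)².
z_{α} + z_β = 2.054 + 0.524 = 2.578.
n = 2 × (2.578 / 1.09)² = 2 × 2.365² = 2 × 5.59 = 11.2.
Round up to the next whole participant.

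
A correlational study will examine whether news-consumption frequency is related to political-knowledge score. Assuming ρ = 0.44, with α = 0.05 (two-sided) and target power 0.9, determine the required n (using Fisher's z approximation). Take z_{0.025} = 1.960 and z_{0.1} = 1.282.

Fisher's z: C = ½·ln((1+r)/(1−r)) = ½·ln(2.5714) = 0.4722.
n = ((z_{α/2} + z_β)/C)² + 3.
(1.960 + 1.282) / 0.4722 = 3.242 / 0.4722 = 6.866.
n = 6.866² + 3 = 47.14 + 3 = 50.1.
Round up.

n = 51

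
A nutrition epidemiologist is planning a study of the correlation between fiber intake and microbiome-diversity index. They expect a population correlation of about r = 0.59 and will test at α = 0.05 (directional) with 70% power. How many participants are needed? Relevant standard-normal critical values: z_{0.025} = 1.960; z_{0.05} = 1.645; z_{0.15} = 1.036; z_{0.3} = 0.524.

n = 14

Fisher's z: C = ½·ln((1+r)/(1−r)) = ½·ln(3.8780) = 0.6777.
n = ((z_{α} + z_β)/C)² + 3.
(1.645 + 0.524) / 0.6777 = 2.169 / 0.6777 = 3.201.
n = 3.201² + 3 = 10.24 + 3 = 13.2.
Round up.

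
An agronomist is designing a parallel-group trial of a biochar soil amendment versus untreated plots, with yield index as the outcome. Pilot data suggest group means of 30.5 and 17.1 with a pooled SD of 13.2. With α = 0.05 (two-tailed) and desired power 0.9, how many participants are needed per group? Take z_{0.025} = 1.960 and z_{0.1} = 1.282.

n = 21 per group

Cohen's d = |M₁ − M₂| / SD_pooled = |30.5 − 17.1| / 13.2 = 13.4 / 13.2 = 1.015.
For two independent groups with equal n: n = 2·((z_{α/2} + z_β) / d)².
z_{α/2} + z_β = 1.960 + 1.282 = 3.242.
n = 2 × (3.242 / 1.015)² = 2 × 3.194² = 2 × 10.20 = 20.4.
Round up to the next whole participant.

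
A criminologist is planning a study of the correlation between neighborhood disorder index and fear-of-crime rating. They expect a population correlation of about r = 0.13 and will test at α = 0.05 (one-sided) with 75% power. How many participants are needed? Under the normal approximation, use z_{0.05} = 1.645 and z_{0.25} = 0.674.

Fisher's z: C = ½·ln((1+r)/(1−r)) = ½·ln(1.2989) = 0.1307.
n = ((z_{α} + z_β)/C)² + 3.
(1.645 + 0.674) / 0.1307 = 2.319 / 0.1307 = 17.743.
n = 17.743² + 3 = 314.81 + 3 = 317.8.
Round up.

n = 318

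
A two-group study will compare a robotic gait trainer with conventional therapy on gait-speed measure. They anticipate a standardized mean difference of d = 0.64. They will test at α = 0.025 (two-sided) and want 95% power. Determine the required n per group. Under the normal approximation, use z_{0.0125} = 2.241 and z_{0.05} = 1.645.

n = 74 per group

For two independent groups with equal n: n = 2·((z_{α/2} + z_β) / d)².
z_{α/2} + z_β = 2.241 + 1.645 = 3.886.
n = 2 × (3.886 / 0.64)² = 2 × 6.072² = 2 × 36.87 = 73.7.
Round up to the next whole participant.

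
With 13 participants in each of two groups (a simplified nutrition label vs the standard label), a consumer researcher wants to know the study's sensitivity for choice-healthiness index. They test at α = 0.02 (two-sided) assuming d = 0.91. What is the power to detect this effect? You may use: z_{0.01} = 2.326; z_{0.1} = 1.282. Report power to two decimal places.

power ≈ 0.50

For two equal groups, power = Φ(d·√(n/2) − z_{α/2}).
d·√(n/2) = 0.91 × √(13/2) = 0.91 × 2.550 = 2.320.
z_β = 2.320 − 2.326 = -0.006.
Power = Φ(-0.006) = 0.498.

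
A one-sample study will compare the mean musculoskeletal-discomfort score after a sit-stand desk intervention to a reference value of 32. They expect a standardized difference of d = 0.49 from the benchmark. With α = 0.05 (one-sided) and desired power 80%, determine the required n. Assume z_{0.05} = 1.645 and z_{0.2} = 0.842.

For a one-sample test: n = ((z_{α} + z_β) / d)².
z_{α} + z_β = 1.645 + 0.842 = 2.487.
n = (2.487 / 0.49)² = 5.076² = 25.76.
Round up.

n = 26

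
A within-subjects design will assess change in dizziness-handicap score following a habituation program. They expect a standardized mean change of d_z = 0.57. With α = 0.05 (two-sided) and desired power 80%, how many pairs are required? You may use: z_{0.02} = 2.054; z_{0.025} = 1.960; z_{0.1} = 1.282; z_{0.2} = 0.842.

n = 25 pairs

For a paired (one-sample on differences) test: n = ((z_{α/2} + z_β) / d)².
z_{α/2} + z_β = 1.960 + 0.842 = 2.802.
n = (2.802 / 0.57)² = 4.916² = 24.16.
Round up.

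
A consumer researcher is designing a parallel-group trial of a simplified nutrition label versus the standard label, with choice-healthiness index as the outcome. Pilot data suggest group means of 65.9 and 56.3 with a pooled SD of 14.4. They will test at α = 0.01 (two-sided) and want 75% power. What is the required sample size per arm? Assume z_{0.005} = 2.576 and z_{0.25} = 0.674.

Cohen's d = |M₁ − M₂| / SD_pooled = |65.9 − 56.3| / 14.4 = 9.6 / 14.4 = 0.667.
For two independent groups with equal n: n = 2·((z_{α/2} + z_β) / d)².
z_{α/2} + z_β = 2.576 + 0.674 = 3.250.
n = 2 × (3.250 / 0.667)² = 2 × 4.873² = 2 × 23.74 = 47.5.
Round up to the next whole participant.

n = 48 per group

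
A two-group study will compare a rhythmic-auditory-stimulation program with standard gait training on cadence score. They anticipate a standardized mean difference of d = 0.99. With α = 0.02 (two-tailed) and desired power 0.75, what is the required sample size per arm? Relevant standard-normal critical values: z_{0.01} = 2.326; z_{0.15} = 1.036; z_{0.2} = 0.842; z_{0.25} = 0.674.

n = 19 per group

For two independent groups with equal n: n = 2·((z_{α/2} + z_β) / d)².
z_{α/2} + z_β = 2.326 + 0.674 = 3.000.
n = 2 × (3.000 / 0.99)² = 2 × 3.030² = 2 × 9.18 = 18.4.
Round up to the next whole participant.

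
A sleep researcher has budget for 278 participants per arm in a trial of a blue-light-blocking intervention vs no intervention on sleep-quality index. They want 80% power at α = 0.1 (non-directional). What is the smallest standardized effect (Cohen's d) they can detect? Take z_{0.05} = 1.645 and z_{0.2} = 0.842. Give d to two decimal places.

d_min ≈ 0.21

For two independent groups of n = 278 each: d_min = (z_{α/2} + z_β)·√(2/n).
z-sum = 1.645 + 0.842 = 2.487.
d_min = 2.487 × √(2/278) = 2.487 × 0.0848 = 0.211.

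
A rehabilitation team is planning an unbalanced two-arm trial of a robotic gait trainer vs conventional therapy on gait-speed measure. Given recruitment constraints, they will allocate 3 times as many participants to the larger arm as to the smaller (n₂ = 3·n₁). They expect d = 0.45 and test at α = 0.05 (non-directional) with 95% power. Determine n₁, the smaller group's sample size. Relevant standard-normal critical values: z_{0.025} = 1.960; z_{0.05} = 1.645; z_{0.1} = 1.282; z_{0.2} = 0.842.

With allocation ratio k = n₂/n₁ = 3, Var(x̄₁−x̄₂) = σ²(1/n₁ + 1/(k·n₁)) = σ²·(k+1)/(k·n₁).
So n₁ = (1 + 1/k)·((z_{α/2} + z_β)/d)² = 1.333 × (3.605/0.45)².
n₁ = 1.333 × 64.18 = 85.6.
Round up: n₁ = 86, giving n₂ = 3 × 86 = 258.

n₁ = 86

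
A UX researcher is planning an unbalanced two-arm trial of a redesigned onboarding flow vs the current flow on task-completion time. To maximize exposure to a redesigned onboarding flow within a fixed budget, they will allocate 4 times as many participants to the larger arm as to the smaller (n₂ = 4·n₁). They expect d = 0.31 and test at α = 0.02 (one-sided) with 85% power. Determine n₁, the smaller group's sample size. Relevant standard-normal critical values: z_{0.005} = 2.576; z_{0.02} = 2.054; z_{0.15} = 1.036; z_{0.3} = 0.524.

n₁ = 125

With allocation ratio k = n₂/n₁ = 4, Var(x̄₁−x̄₂) = σ²(1/n₁ + 1/(k·n₁)) = σ²·(k+1)/(k·n₁).
So n₁ = (1 + 1/k)·((z_{α} + z_β)/d)² = 1.250 × (3.090/0.31)².
n₁ = 1.250 × 99.36 = 124.2.
Round up: n₁ = 125, giving n₂ = 4 × 125 = 500.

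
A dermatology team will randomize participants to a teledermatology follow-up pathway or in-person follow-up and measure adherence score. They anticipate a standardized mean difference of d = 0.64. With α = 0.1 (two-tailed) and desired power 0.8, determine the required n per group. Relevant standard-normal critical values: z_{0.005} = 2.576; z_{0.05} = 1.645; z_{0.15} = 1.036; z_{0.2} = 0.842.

n = 31 per group

For two independent groups with equal n: n = 2·((z_{α/2} + z_β) / d)².
z_{α/2} + z_β = 1.645 + 0.842 = 2.487.
n = 2 × (2.487 / 0.64)² = 2 × 3.886² = 2 × 15.10 = 30.2.
Round up to the next whole participant.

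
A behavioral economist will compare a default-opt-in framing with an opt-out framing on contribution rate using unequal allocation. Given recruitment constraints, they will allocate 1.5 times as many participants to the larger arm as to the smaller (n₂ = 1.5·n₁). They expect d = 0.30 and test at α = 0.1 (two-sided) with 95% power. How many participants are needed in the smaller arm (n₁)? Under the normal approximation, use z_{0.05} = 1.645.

With allocation ratio k = n₂/n₁ = 1.5, Var(x̄₁−x̄₂) = σ²(1/n₁ + 1/(k·n₁)) = σ²·(k+1)/(k·n₁).
So n₁ = (1 + 1/k)·((z_{α/2} + z_β)/d)² = 1.667 × (3.290/0.30)².
n₁ = 1.667 × 120.27 = 200.4.
Round up: n₁ = 201, giving n₂ = ⌈1.5 × 201⌉ = ⌈301.5⌉ = 302.

n₁ = 201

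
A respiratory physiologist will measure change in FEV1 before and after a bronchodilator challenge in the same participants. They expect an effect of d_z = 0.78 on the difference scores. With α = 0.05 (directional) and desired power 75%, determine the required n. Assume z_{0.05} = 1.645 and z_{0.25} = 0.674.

n = 9 pairs

For a paired (one-sample on differences) test: n = ((z_{α} + z_β) / d)².
z_{α} + z_β = 1.645 + 0.674 = 2.319.
n = (2.319 / 0.78)² = 2.973² = 8.84.
Round up.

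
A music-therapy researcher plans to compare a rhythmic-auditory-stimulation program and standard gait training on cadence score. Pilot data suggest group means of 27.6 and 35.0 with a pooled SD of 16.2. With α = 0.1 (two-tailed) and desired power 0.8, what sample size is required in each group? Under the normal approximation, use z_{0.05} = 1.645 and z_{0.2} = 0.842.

n = 60 per group

Cohen's d = |M₁ − M₂| / SD_pooled = |27.6 − 35.0| / 16.2 = 7.4 / 16.2 = 0.457.
For two independent groups with equal n: n = 2·((z_{α/2} + z_β) / d)².
z_{α/2} + z_β = 1.645 + 0.842 = 2.487.
n = 2 × (2.487 / 0.457)² = 2 × 5.442² = 2 × 29.62 = 59.2.
Round up to the next whole participant.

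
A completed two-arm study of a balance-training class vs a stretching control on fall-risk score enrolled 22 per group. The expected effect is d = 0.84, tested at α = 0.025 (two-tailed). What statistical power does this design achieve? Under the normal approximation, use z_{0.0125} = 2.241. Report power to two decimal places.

power ≈ 0.71

For two equal groups, power = Φ(d·√(n/2) − z_{α/2}).
d·√(n/2) = 0.84 × √(22/2) = 0.84 × 3.317 = 2.786.
z_β = 2.786 − 2.241 = 0.545.
Power = Φ(0.545) = 0.707.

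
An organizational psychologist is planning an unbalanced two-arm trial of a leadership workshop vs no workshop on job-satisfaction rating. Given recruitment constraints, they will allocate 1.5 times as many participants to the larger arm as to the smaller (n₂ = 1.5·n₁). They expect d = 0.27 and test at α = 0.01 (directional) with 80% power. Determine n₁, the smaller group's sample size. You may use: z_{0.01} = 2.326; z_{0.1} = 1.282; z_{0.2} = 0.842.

n₁ = 230

With allocation ratio k = n₂/n₁ = 1.5, Var(x̄₁−x̄₂) = σ²(1/n₁ + 1/(k·n₁)) = σ²·(k+1)/(k·n₁).
So n₁ = (1 + 1/k)·((z_{α} + z_β)/d)² = 1.667 × (3.168/0.27)².
n₁ = 1.667 × 137.67 = 229.5.
Round up: n₁ = 230, giving n₂ = 1.5 × 230 = 345.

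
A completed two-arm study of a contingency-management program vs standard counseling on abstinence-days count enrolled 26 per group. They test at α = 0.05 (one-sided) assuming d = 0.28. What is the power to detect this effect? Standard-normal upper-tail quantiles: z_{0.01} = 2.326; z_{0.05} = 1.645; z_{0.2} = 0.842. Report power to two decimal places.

For two equal groups, power = Φ(d·√(n/2) − z_{α}).
d·√(n/2) = 0.28 × √(26/2) = 0.28 × 3.606 = 1.010.
z_β = 1.010 − 1.645 = -0.635.
Power = Φ(-0.635) = 0.263.

power ≈ 0.26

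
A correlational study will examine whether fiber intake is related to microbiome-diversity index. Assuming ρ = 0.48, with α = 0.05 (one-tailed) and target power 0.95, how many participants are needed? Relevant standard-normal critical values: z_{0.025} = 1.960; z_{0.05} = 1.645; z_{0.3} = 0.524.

Fisher's z: C = ½·ln((1+r)/(1−r)) = ½·ln(2.8462) = 0.5230.
n = ((z_{α} + z_β)/C)² + 3.
(1.645 + 1.645) / 0.5230 = 3.290 / 0.5230 = 6.291.
n = 6.291² + 3 = 39.57 + 3 = 42.6.
Round up.

n = 43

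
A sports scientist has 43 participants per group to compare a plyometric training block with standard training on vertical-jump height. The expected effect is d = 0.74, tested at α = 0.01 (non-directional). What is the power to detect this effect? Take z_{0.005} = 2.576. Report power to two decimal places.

power ≈ 0.80

For two equal groups, power = Φ(d·√(n/2) − z_{α/2}).
d·√(n/2) = 0.74 × √(43/2) = 0.74 × 4.637 = 3.431.
z_β = 3.431 − 2.576 = 0.855.
Power = Φ(0.855) = 0.804.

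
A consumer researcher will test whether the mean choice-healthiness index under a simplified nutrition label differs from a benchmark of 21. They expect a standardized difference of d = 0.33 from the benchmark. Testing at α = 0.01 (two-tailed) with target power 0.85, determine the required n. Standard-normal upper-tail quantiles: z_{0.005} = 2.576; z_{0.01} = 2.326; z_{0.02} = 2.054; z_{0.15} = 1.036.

n = 120

For a one-sample test: n = ((z_{α/2} + z_β) / d)².
z_{α/2} + z_β = 2.576 + 1.036 = 3.612.
n = (3.612 / 0.33)² = 10.945² = 119.80.
Round up.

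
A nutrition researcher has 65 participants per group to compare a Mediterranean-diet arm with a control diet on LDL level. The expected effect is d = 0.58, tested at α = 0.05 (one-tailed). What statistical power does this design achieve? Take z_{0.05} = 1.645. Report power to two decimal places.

For two equal groups, power = Φ(d·√(n/2) − z_{α}).
d·√(n/2) = 0.58 × √(65/2) = 0.58 × 5.701 = 3.307.
z_β = 3.307 − 1.645 = 1.662.
Power = Φ(1.662) = 0.952.

power ≈ 0.95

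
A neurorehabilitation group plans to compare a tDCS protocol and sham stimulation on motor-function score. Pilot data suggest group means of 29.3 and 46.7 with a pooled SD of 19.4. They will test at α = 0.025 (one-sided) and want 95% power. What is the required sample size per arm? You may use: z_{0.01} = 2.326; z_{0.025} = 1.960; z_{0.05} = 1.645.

n = 33 per group

Cohen's d = |M₁ − M₂| / SD_pooled = |29.3 − 46.7| / 19.4 = 17.4 / 19.4 = 0.897.
For two independent groups with equal n: n = 2·((z_{α} + z_β) / d)².
z_{α} + z_β = 1.960 + 1.645 = 3.605.
n = 2 × (3.605 / 0.897)² = 2 × 4.019² = 2 × 16.15 = 32.3.
Round up to the next whole participant.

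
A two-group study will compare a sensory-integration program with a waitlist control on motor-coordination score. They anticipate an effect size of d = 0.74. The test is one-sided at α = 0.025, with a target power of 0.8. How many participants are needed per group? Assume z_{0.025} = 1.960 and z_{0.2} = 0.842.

n = 29 per group

For two independent groups with equal n: n = 2·((z_{α} + z_β) / d)².
z_{α} + z_β = 1.960 + 0.842 = 2.802.
n = 2 × (2.802 / 0.74)² = 2 × 3.786² = 2 × 14.34 = 28.7.
Round up to the next whole participant.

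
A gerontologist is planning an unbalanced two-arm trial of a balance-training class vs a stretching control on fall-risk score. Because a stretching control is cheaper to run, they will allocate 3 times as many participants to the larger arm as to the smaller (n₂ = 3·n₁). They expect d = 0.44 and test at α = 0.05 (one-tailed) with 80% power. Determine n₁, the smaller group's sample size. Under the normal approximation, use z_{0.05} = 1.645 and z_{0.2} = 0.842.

n₁ = 43

With allocation ratio k = n₂/n₁ = 3, Var(x̄₁−x̄₂) = σ²(1/n₁ + 1/(k·n₁)) = σ²·(k+1)/(k·n₁).
So n₁ = (1 + 1/k)·((z_{α} + z_β)/d)² = 1.333 × (2.487/0.44)².
n₁ = 1.333 × 31.95 = 42.6.
Round up: n₁ = 43, giving n₂ = 3 × 43 = 129.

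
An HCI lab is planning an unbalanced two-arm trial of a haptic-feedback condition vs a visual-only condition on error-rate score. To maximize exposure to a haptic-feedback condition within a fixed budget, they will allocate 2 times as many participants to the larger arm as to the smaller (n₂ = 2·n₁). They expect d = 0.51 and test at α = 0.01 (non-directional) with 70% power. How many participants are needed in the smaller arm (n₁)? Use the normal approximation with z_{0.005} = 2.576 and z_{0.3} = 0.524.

With allocation ratio k = n₂/n₁ = 2, Var(x̄₁−x̄₂) = σ²(1/n₁ + 1/(k·n₁)) = σ²·(k+1)/(k·n₁).
So n₁ = (1 + 1/k)·((z_{α/2} + z_β)/d)² = 1.500 × (3.100/0.51)².
n₁ = 1.500 × 36.95 = 55.4.
Round up: n₁ = 56, giving n₂ = 2 × 56 = 112.

n₁ = 56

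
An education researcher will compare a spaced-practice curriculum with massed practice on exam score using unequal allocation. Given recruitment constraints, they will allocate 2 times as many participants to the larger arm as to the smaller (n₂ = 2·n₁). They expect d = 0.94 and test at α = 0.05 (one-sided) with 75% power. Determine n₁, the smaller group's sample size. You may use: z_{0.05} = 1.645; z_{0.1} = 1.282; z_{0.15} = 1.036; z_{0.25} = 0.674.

n₁ = 10

With allocation ratio k = n₂/n₁ = 2, Var(x̄₁−x̄₂) = σ²(1/n₁ + 1/(k·n₁)) = σ²·(k+1)/(k·n₁).
So n₁ = (1 + 1/k)·((z_{α} + z_β)/d)² = 1.500 × (2.319/0.94)².
n₁ = 1.500 × 6.09 = 9.1.
Round up: n₁ = 10, giving n₂ = 2 × 10 = 20.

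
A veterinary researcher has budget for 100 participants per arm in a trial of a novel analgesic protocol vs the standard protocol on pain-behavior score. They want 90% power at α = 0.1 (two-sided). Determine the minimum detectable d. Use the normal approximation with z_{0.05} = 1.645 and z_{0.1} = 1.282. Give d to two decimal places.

d_min ≈ 0.41

For two independent groups of n = 100 each: d_min = (z_{α/2} + z_β)·√(2/n).
z-sum = 1.645 + 1.282 = 2.927.
d_min = 2.927 × √(2/100) = 2.927 × 0.1414 = 0.414.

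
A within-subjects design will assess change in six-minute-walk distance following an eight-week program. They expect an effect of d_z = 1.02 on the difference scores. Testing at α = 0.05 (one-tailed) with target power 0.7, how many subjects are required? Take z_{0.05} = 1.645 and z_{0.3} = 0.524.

n = 5 pairs

For a paired (one-sample on differences) test: n = ((z_{α} + z_β) / d)².
z_{α} + z_β = 1.645 + 0.524 = 2.169.
n = (2.169 / 1.02)² = 2.126² = 4.52.
Round up.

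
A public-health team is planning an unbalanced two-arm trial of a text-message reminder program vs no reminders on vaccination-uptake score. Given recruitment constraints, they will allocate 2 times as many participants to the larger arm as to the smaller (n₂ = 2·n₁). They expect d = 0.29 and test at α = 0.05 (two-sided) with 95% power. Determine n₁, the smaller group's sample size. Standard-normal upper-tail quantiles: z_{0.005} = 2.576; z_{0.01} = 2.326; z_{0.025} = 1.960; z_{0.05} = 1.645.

n₁ = 232

With allocation ratio k = n₂/n₁ = 2, Var(x̄₁−x̄₂) = σ²(1/n₁ + 1/(k·n₁)) = σ²·(k+1)/(k·n₁).
So n₁ = (1 + 1/k)·((z_{α/2} + z_β)/d)² = 1.500 × (3.605/0.29)².
n₁ = 1.500 × 154.53 = 231.8.
Round up: n₁ = 232, giving n₂ = 2 × 232 = 464.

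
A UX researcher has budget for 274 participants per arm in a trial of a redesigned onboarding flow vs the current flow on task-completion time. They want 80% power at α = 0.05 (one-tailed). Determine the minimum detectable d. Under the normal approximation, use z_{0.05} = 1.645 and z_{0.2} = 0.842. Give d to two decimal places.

For two independent groups of n = 274 each: d_min = (z_{α} + z_β)·√(2/n).
z-sum = 1.645 + 0.842 = 2.487.
d_min = 2.487 × √(2/274) = 2.487 × 0.0854 = 0.212.

d_min ≈ 0.21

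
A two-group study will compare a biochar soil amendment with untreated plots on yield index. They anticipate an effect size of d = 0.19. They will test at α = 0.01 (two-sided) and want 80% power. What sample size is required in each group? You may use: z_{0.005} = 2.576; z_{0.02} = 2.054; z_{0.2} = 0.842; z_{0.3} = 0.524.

n = 648 per group

For two independent groups with equal n: n = 2·((z_{α/2} + z_β) / d)².
z_{α/2} + z_β = 2.576 + 0.842 = 3.418.
n = 2 × (3.418 / 0.19)² = 2 × 17.989² = 2 × 323.62 = 647.2.
Round up to the next whole participant.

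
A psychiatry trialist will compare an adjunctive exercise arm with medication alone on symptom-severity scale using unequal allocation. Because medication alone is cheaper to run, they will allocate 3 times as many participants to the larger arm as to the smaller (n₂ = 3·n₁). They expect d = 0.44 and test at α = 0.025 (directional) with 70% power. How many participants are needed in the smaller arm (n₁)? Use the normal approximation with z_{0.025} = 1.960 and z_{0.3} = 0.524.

With allocation ratio k = n₂/n₁ = 3, Var(x̄₁−x̄₂) = σ²(1/n₁ + 1/(k·n₁)) = σ²·(k+1)/(k·n₁).
So n₁ = (1 + 1/k)·((z_{α} + z_β)/d)² = 1.333 × (2.484/0.44)².
n₁ = 1.333 × 31.87 = 42.5.
Round up: n₁ = 43, giving n₂ = 3 × 43 = 129.

n₁ = 43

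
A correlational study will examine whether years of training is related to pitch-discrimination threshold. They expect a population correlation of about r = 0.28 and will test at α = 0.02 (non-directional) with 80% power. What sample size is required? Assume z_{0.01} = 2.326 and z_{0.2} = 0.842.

n = 125

Fisher's z: C = ½·ln((1+r)/(1−r)) = ½·ln(1.7778) = 0.2877.
n = ((z_{α/2} + z_β)/C)² + 3.
(2.326 + 0.842) / 0.2877 = 3.168 / 0.2877 = 11.011.
n = 11.011² + 3 = 121.25 + 3 = 124.3.
Round up.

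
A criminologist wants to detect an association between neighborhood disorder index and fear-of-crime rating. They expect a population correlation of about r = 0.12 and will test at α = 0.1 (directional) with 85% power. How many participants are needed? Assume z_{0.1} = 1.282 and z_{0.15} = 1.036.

n = 373

Fisher's z: C = ½·ln((1+r)/(1−r)) = ½·ln(1.2727) = 0.1206.
n = ((z_{α} + z_β)/C)² + 3.
(1.282 + 1.036) / 0.1206 = 2.318 / 0.1206 = 19.221.
n = 19.221² + 3 = 369.43 + 3 = 372.4.
Round up.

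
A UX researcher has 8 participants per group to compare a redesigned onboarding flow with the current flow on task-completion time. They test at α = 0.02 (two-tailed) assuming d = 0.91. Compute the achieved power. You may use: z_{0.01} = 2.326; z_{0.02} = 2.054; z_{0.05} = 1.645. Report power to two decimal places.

power ≈ 0.31

For two equal groups, power = Φ(d·√(n/2) − z_{α/2}).
d·√(n/2) = 0.91 × √(8/2) = 0.91 × 2.000 = 1.820.
z_β = 1.820 − 2.326 = -0.506.
Power = Φ(-0.506) = 0.306.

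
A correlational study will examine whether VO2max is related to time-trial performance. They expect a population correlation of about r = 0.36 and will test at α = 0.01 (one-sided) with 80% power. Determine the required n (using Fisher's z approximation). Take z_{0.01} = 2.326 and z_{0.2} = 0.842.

n = 74

Fisher's z: C = ½·ln((1+r)/(1−r)) = ½·ln(2.1250) = 0.3769.
n = ((z_{α} + z_β)/C)² + 3.
(2.326 + 0.842) / 0.3769 = 3.168 / 0.3769 = 8.405.
n = 8.405² + 3 = 70.65 + 3 = 73.7.
Round up.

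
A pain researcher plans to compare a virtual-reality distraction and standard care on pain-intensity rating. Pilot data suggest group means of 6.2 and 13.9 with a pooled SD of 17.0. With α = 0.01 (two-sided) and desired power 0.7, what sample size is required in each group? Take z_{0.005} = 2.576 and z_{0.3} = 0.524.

n = 94 per group

Cohen's d = |M₁ − M₂| / SD_pooled = |6.2 − 13.9| / 17.0 = 7.7 / 17.0 = 0.453.
For two independent groups with equal n: n = 2·((z_{α/2} + z_β) / d)².
z_{α/2} + z_β = 2.576 + 0.524 = 3.100.
n = 2 × (3.100 / 0.453)² = 2 × 6.843² = 2 × 46.83 = 93.7.
Round up to the next whole participant.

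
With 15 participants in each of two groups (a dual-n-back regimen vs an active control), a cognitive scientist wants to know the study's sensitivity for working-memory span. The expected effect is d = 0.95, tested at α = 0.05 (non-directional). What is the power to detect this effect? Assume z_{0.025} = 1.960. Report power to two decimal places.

power ≈ 0.74

For two equal groups, power = Φ(d·√(n/2) − z_{α/2}).
d·√(n/2) = 0.95 × √(15/2) = 0.95 × 2.739 = 2.602.
z_β = 2.602 − 1.960 = 0.642.
Power = Φ(0.642) = 0.739.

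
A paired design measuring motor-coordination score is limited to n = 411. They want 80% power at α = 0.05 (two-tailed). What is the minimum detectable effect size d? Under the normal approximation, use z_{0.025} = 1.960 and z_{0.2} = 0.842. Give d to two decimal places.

For a single sample (or paired design) of n = 411: d_min = (z_{α/2} + z_β)/√n.
z-sum = 1.960 + 0.842 = 2.802.
d_min = 2.802 / √411 = 2.802 / 20.273 = 0.138.

d_min ≈ 0.14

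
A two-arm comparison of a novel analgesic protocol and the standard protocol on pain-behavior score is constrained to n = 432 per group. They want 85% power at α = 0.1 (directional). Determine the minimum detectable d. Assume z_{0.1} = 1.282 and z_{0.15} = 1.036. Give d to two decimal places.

For two independent groups of n = 432 each: d_min = (z_{α} + z_β)·√(2/n).
z-sum = 1.282 + 1.036 = 2.318.
d_min = 2.318 × √(2/432) = 2.318 × 0.0680 = 0.158.

d_min ≈ 0.16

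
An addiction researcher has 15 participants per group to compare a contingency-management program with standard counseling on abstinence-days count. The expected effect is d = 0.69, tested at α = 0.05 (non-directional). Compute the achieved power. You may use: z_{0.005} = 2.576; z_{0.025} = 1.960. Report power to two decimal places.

For two equal groups, power = Φ(d·√(n/2) − z_{α/2}).
d·√(n/2) = 0.69 × √(15/2) = 0.69 × 2.739 = 1.890.
z_β = 1.890 − 1.960 = -0.070.
Power = Φ(-0.070) = 0.472.

power ≈ 0.47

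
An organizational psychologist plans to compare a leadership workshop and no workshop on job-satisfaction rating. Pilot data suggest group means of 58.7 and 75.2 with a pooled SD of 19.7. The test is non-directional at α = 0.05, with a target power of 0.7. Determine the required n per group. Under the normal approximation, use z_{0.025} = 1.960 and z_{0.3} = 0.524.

Cohen's d = |M₁ − M₂| / SD_pooled = |58.7 − 75.2| / 19.7 = 16.5 / 19.7 = 0.838.
For two independent groups with equal n: n = 2·((z_{α/2} + z_β) / d)².
z_{α/2} + z_β = 1.960 + 0.524 = 2.484.
n = 2 × (2.484 / 0.838)² = 2 × 2.964² = 2 × 8.79 = 17.6.
Round up to the next whole participant.

n = 18 per group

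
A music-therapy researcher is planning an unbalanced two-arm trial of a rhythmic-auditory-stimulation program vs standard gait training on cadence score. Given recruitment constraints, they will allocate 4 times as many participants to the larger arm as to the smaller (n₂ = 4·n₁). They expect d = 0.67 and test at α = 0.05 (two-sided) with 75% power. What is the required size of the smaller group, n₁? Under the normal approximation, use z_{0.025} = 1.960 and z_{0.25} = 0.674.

With allocation ratio k = n₂/n₁ = 4, Var(x̄₁−x̄₂) = σ²(1/n₁ + 1/(k·n₁)) = σ²·(k+1)/(k·n₁).
So n₁ = (1 + 1/k)·((z_{α/2} + z_β)/d)² = 1.250 × (2.634/0.67)².
n₁ = 1.250 × 15.46 = 19.3.
Round up: n₁ = 20, giving n₂ = 4 × 20 = 80.

n₁ = 20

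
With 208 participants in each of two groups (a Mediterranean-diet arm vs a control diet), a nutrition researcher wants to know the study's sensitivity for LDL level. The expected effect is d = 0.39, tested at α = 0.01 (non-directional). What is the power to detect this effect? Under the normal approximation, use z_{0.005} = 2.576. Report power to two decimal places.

power ≈ 0.92

For two equal groups, power = Φ(d·√(n/2) − z_{α/2}).
d·√(n/2) = 0.39 × √(208/2) = 0.39 × 10.198 = 3.977.
z_β = 3.977 − 2.576 = 1.401.
Power = Φ(1.401) = 0.919.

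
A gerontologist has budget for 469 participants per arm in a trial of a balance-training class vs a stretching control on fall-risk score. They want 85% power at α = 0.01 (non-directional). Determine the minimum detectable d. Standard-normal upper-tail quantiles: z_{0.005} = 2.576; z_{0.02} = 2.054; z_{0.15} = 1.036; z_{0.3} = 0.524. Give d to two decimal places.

For two independent groups of n = 469 each: d_min = (z_{α/2} + z_β)·√(2/n).
z-sum = 2.576 + 1.036 = 3.612.
d_min = 3.612 × √(2/469) = 3.612 × 0.0653 = 0.236.

d_min ≈ 0.24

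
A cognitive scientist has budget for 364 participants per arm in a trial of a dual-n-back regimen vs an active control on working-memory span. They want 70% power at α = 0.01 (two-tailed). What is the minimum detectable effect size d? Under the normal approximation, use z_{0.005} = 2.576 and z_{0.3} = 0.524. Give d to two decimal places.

d_min ≈ 0.23

For two independent groups of n = 364 each: d_min = (z_{α/2} + z_β)·√(2/n).
z-sum = 2.576 + 0.524 = 3.100.
d_min = 3.100 × √(2/364) = 3.100 × 0.0741 = 0.230.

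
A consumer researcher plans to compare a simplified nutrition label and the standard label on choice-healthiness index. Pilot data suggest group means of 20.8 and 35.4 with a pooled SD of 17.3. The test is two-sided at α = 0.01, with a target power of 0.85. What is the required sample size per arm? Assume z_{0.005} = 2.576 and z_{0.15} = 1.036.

Cohen's d = |M₁ − M₂| / SD_pooled = |20.8 − 35.4| / 17.3 = 14.6 / 17.3 = 0.844.
For two independent groups with equal n: n = 2·((z_{α/2} + z_β) / d)².
z_{α/2} + z_β = 2.576 + 1.036 = 3.612.
n = 2 × (3.612 / 0.844)² = 2 × 4.280² = 2 × 18.32 = 36.6.
Round up to the next whole participant.

n = 37 per group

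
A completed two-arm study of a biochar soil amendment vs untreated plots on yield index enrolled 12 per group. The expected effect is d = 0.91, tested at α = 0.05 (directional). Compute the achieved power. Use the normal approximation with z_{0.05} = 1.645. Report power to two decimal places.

For two equal groups, power = Φ(d·√(n/2) − z_{α}).
d·√(n/2) = 0.91 × √(12/2) = 0.91 × 2.449 = 2.229.
z_β = 2.229 − 1.645 = 0.584.
Power = Φ(0.584) = 0.720.

power ≈ 0.72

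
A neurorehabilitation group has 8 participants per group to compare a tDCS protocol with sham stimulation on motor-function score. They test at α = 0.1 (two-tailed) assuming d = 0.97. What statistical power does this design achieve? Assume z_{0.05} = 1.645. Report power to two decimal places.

power ≈ 0.62

For two equal groups, power = Φ(d·√(n/2) − z_{α/2}).
d·√(n/2) = 0.97 × √(8/2) = 0.97 × 2.000 = 1.940.
z_β = 1.940 − 1.645 = 0.295.
Power = Φ(0.295) = 0.616.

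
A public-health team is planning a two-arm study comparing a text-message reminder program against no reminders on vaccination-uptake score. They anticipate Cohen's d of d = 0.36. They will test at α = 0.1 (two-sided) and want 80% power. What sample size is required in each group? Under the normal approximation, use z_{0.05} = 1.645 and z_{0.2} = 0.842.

For two independent groups with equal n: n = 2·((z_{α/2} + z_β) / d)².
z_{α/2} + z_β = 1.645 + 0.842 = 2.487.
n = 2 × (2.487 / 0.36)² = 2 × 6.908² = 2 × 47.73 = 95.5.
Round up to the next whole participant.

n = 96 per group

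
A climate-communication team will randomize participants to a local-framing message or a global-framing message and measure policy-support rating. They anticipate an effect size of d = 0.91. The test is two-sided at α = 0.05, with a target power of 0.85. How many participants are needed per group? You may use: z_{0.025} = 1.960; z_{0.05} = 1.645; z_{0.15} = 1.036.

For two independent groups with equal n: n = 2·((z_{α/2} + z_β) / d)².
z_{α/2} + z_β = 1.960 + 1.036 = 2.996.
n = 2 × (2.996 / 0.91)² = 2 × 3.292² = 2 × 10.84 = 21.7.
Round up to the next whole participant.

n = 22 per group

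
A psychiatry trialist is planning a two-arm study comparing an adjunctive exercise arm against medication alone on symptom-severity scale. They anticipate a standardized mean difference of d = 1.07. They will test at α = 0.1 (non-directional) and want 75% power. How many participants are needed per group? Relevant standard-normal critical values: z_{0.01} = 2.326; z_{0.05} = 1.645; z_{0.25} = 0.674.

n = 10 per group

For two independent groups with equal n: n = 2·((z_{α/2} + z_β) / d)².
z_{α/2} + z_β = 1.645 + 0.674 = 2.319.
n = 2 × (2.319 / 1.07)² = 2 × 2.167² = 2 × 4.70 = 9.4.
Round up to the next whole participant.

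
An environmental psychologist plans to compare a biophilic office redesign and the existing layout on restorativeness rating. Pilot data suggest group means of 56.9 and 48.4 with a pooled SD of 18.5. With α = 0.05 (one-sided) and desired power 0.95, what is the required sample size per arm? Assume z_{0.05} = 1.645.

n = 103 per group

Cohen's d = |M₁ − M₂| / SD_pooled = |56.9 − 48.4| / 18.5 = 8.5 / 18.5 = 0.459.
For two independent groups with equal n: n = 2·((z_{α} + z_β) / d)².
z_{α} + z_β = 1.645 + 1.645 = 3.290.
n = 2 × (3.290 / 0.459)² = 2 × 7.168² = 2 × 51.38 = 102.8.
Round up to the next whole participant.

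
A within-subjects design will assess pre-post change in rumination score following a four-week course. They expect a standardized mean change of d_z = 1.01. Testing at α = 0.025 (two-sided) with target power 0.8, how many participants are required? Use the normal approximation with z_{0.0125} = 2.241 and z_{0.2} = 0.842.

n = 10 pairs

For a paired (one-sample on differences) test: n = ((z_{α/2} + z_β) / d)².
z_{α/2} + z_β = 2.241 + 0.842 = 3.083.
n = (3.083 / 1.01)² = 3.052² = 9.32.
Round up.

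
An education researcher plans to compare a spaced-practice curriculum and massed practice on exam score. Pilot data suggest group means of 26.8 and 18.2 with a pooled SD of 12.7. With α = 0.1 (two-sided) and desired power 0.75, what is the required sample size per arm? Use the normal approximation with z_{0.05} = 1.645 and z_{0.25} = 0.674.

n = 24 per group

Cohen's d = |M₁ − M₂| / SD_pooled = |26.8 − 18.2| / 12.7 = 8.6 / 12.7 = 0.677.
For two independent groups with equal n: n = 2·((z_{α/2} + z_β) / d)².
z_{α/2} + z_β = 1.645 + 0.674 = 2.319.
n = 2 × (2.319 / 0.677)² = 2 × 3.425² = 2 × 11.73 = 23.5.
Round up to the next whole participant.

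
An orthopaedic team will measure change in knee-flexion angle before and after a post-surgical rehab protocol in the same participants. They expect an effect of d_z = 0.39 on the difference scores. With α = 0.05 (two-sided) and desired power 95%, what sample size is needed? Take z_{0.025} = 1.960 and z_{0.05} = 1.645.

n = 86 pairs

For a paired (one-sample on differences) test: n = ((z_{α/2} + z_β) / d)².
z_{α/2} + z_β = 1.960 + 1.645 = 3.605.
n = (3.605 / 0.39)² = 9.244² = 85.44.
Round up.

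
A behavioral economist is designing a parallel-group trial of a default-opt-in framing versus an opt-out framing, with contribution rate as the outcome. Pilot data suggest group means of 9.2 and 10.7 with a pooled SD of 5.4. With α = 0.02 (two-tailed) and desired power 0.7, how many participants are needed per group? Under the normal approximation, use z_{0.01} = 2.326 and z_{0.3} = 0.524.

n = 211 per group

Cohen's d = |M₁ − M₂| / SD_pooled = |9.2 − 10.7| / 5.4 = 1.5 / 5.4 = 0.278.
For two independent groups with equal n: n = 2·((z_{α/2} + z_β) / d)².
z_{α/2} + z_β = 2.326 + 0.524 = 2.850.
n = 2 × (2.850 / 0.278)² = 2 × 10.252² = 2 × 105.10 = 210.2.
Round up to the next whole participant.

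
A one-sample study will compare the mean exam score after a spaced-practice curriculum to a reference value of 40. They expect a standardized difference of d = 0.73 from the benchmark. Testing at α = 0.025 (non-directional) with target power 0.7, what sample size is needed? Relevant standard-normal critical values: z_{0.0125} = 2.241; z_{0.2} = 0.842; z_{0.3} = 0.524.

For a one-sample test: n = ((z_{α/2} + z_β) / d)².
z_{α/2} + z_β = 2.241 + 0.524 = 2.765.
n = (2.765 / 0.73)² = 3.788² = 14.35.
Round up.

n = 15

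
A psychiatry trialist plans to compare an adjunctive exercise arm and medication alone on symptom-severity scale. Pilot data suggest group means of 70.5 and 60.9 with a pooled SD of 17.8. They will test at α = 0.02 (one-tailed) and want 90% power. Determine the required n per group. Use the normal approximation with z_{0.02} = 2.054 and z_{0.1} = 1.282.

Cohen's d = |M₁ − M₂| / SD_pooled = |70.5 − 60.9| / 17.8 = 9.6 / 17.8 = 0.539.
For two independent groups with equal n: n = 2·((z_{α} + z_β) / d)².
z_{α} + z_β = 2.054 + 1.282 = 3.336.
n = 2 × (3.336 / 0.539)² = 2 × 6.189² = 2 × 38.31 = 76.6.
Round up to the next whole participant.

n = 77 per group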